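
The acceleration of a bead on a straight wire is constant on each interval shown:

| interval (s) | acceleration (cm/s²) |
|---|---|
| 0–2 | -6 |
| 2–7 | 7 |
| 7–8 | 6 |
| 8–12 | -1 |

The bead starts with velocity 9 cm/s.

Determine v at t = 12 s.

Δv equals the area under the a-t graph; then v = v₀ + Δv.
0–2 s: -6 × 2 = -12 cm/s
2–7 s: 7 × 5 = 35 cm/s
7–8 s: 6 × 1 = 6 cm/s
8–12 s: -1 × 4 = -4 cm/s
Δv = 25 cm/s, so v(12) = 9 + (25) = 34 cm/s.

34 cm/s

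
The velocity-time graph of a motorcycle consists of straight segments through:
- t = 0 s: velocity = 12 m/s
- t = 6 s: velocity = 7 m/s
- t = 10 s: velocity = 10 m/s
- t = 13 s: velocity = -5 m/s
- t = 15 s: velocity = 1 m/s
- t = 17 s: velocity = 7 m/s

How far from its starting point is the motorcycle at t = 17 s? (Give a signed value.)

Displacement is the signed area under the v-t curve.
0–6 s: ½(12 + 7)(6) = 57 m
6–10 s: ½(7 + 10)(4) = 34 m
10–13 s: ½(10 + -5)(3) = 7.5 m
13–15 s: ½(-5 + 1)(2) = -4 m
15–17 s: ½(1 + 7)(2) = 8 m
Net displacement = 102.5 m

102.5 m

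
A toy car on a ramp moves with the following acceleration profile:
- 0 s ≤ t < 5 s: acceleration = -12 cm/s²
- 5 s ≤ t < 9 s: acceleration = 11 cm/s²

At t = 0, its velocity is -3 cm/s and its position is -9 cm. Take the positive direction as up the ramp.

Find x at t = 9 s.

-338 cm

On each constant-a segment, Δv = aΔt and Δx = v₀Δt + ½aΔt²; chain segment to segment.
0–5 s: v starts -3 cm/s; Δx = -3·5 + ½·-12·5² = -165 cm; v ends -63 cm/s.
5–9 s: v starts -63 cm/s; Δx = -63·4 + ½·11·4² = -164 cm; v ends -19 cm/s.
x(9) = -9 + Σ Δx = -338 cm.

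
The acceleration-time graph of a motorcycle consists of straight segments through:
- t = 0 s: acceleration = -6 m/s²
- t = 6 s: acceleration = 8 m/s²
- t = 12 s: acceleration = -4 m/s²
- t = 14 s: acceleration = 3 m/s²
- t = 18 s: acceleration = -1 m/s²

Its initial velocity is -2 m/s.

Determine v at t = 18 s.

Δv equals the area under the a-t graph; then v = v₀ + Δv.
0–6 s: ½(-6 + 8)(6) = 6 m/s
6–12 s: ½(8 + -4)(6) = 12 m/s
12–14 s: ½(-4 + 3)(2) = -1 m/s
14–18 s: ½(3 + -1)(4) = 4 m/s
Δv = 21 m/s, so v(18) = -2 + (21) = 19 m/s.

19 m/s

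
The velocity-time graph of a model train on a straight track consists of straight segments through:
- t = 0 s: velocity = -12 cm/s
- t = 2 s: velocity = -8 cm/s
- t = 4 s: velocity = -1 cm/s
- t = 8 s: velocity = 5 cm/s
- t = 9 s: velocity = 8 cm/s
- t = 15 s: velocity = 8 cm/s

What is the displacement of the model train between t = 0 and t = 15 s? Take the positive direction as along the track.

Net displacement equals the area under the velocity-time graph (areas below the axis count negative).
0–2 s: ½(-12 + -8)(2) = -20 cm
2–4 s: ½(-8 + -1)(2) = -9 cm
4–8 s: ½(-1 + 5)(4) = 8 cm
8–9 s: ½(5 + 8)(1) = 6.5 cm
9–15 s: 8 × 6 = 48 cm
Net displacement = 33.5 cm

33.5 cm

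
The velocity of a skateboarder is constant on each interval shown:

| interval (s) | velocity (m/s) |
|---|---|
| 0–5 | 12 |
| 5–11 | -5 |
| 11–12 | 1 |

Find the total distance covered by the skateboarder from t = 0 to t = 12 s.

Total distance travelled is ∫|v| dt — sum the magnitudes of each area piece.
0–5 s: |12| × 5 = 60 m
5–11 s: |-5| × 6 = 30 m
11–12 s: |1| × 1 = 1 m
Total distance = 91 m

91 m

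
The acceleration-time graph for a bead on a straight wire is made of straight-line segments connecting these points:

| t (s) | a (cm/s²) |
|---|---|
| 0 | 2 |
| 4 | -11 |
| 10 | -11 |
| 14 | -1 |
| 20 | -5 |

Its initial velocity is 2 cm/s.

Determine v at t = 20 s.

Δv equals the area under the a-t graph; then v = v₀ + Δv.
0–4 s: ½(2 + -11)(4) = -18 cm/s
4–10 s: -11 × 6 = -66 cm/s
10–14 s: ½(-11 + -1)(4) = -24 cm/s
14–20 s: ½(-1 + -5)(6) = -18 cm/s
Δv = -126 cm/s, so v(20) = 2 + (-126) = -124 cm/s.

-124 cm/s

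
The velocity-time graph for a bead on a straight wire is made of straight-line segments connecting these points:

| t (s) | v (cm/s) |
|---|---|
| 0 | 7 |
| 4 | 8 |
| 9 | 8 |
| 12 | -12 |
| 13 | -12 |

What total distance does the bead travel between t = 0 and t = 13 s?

97.6 cm

Total distance travelled is ∫|v| dt — sum the magnitudes of each area piece.
0–4 s: |½(7 + 8)(4)| = 30 cm
4–9 s: |8| × 5 = 40 cm
9–12 s: v = 0 at t = 10.2 s; triangle areas 4.8 + 10.8 = 15.6 cm
12–13 s: |-12| × 1 = 12 cm
Total distance = 97.6 cm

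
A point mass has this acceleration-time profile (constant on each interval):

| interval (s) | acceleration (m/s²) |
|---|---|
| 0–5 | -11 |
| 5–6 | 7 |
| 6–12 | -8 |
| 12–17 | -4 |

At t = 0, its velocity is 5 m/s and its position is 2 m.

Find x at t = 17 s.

On each constant-a segment, Δv = aΔt and Δx = v₀Δt + ½aΔt²; chain segment to segment.
0–5 s: v starts 5 m/s; Δx = 5·5 + ½·-11·5² = -112.5 m; v ends -50 m/s.
5–6 s: v starts -50 m/s; Δx = -50·1 + ½·7·1² = -46.5 m; v ends -43 m/s.
6–12 s: v starts -43 m/s; Δx = -43·6 + ½·-8·6² = -402 m; v ends -91 m/s.
12–17 s: v starts -91 m/s; Δx = -91·5 + ½·-4·5² = -505 m; v ends -111 m/s.
x(17) = 2 + Σ Δx = -1064 m.

-1064 m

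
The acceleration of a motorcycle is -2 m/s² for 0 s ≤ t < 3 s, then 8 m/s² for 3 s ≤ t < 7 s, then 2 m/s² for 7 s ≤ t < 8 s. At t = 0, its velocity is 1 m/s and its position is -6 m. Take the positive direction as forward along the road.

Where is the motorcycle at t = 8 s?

On each constant-a segment, Δv = aΔt and Δx = v₀Δt + ½aΔt²; chain segment to segment.
0–3 s: v starts 1 m/s; Δx = 1·3 + ½·-2·3² = -6 m; v ends -5 m/s.
3–7 s: v starts -5 m/s; Δx = -5·4 + ½·8·4² = 44 m; v ends 27 m/s.
7–8 s: v starts 27 m/s; Δx = 27·1 + ½·2·1² = 28 m; v ends 29 m/s.
x(8) = -6 + Σ Δx = 60 m.

60 m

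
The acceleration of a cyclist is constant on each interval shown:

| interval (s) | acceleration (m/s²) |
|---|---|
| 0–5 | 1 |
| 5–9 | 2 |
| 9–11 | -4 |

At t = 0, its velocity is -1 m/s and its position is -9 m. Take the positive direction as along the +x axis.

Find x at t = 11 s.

On each constant-a segment, Δv = aΔt and Δx = v₀Δt + ½aΔt²; chain segment to segment.
0–5 s: v starts -1 m/s; Δx = -1·5 + ½·1·5² = 7.5 m; v ends 4 m/s.
5–9 s: v starts 4 m/s; Δx = 4·4 + ½·2·4² = 32 m; v ends 12 m/s.
9–11 s: v starts 12 m/s; Δx = 12·2 + ½·-4·2² = 16 m; v ends 4 m/s.
x(11) = -9 + Σ Δx = 46.5 m.

46.5 m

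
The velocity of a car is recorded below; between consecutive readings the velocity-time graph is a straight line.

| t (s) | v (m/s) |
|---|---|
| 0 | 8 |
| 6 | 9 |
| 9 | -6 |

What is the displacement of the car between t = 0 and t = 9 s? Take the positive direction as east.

Displacement is the signed area under the v-t curve.
0–6 s: ½(8 + 9)(6) = 51 m
6–9 s: ½(9 + -6)(3) = 4.5 m
Net displacement = 55.5 m

55.5 m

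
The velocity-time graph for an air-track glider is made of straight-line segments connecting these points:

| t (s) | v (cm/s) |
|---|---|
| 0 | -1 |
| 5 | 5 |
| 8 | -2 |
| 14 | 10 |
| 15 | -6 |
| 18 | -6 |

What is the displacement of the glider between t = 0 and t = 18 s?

Net displacement equals the area under the velocity-time graph (areas below the axis count negative).
0–5 s: ½(-1 + 5)(5) = 10 cm
5–8 s: ½(5 + -2)(3) = 4.5 cm
8–14 s: ½(-2 + 10)(6) = 24 cm
14–15 s: ½(10 + -6)(1) = 2 cm
15–18 s: -6 × 3 = -18 cm
Net displacement = 22.5 cm

22.5 cm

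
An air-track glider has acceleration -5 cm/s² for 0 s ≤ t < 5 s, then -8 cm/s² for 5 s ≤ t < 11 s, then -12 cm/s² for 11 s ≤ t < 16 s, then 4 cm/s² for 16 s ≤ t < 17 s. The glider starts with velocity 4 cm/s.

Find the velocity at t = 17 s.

Δv equals the area under the a-t graph; then v = v₀ + Δv.
0–5 s: -5 × 5 = -25 cm/s
5–11 s: -8 × 6 = -48 cm/s
11–16 s: -12 × 5 = -60 cm/s
16–17 s: 4 × 1 = 4 cm/s
Δv = -129 cm/s, so v(17) = 4 + (-129) = -125 cm/s.

-125 cm/s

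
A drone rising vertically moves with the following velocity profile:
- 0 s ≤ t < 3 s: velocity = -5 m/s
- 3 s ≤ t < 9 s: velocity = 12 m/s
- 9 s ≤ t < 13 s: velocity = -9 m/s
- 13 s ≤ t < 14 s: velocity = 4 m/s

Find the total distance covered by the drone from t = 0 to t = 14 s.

Distance (not displacement) is the total path length: add the absolute areas under v-t.
0–3 s: |-5| × 3 = 15 m
3–9 s: |12| × 6 = 72 m
9–13 s: |-9| × 4 = 36 m
13–14 s: |4| × 1 = 4 m
Total distance = 127 m

127 m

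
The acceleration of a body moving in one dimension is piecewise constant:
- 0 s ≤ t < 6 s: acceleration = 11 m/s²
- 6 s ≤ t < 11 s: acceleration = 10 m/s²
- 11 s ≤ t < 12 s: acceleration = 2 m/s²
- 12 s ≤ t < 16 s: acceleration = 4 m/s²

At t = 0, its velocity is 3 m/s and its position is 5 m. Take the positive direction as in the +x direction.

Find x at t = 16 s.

On each constant-a segment, Δv = aΔt and Δx = v₀Δt + ½aΔt²; chain segment to segment.
0–6 s: v starts 3 m/s; Δx = 3·6 + ½·11·6² = 216 m; v ends 69 m/s.
6–11 s: v starts 69 m/s; Δx = 69·5 + ½·10·5² = 470 m; v ends 119 m/s.
11–12 s: v starts 119 m/s; Δx = 119·1 + ½·2·1² = 120 m; v ends 121 m/s.
12–16 s: v starts 121 m/s; Δx = 121·4 + ½·4·4² = 516 m; v ends 137 m/s.
x(16) = 5 + Σ Δx = 1327 m.

1327 m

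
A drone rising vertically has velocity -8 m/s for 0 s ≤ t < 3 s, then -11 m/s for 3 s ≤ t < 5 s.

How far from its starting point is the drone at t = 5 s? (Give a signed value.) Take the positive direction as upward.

Displacement is the signed area under the v-t curve.
0–3 s: -8 × 3 = -24 m
3–5 s: -11 × 2 = -22 m
Net displacement = -46 m

-46 m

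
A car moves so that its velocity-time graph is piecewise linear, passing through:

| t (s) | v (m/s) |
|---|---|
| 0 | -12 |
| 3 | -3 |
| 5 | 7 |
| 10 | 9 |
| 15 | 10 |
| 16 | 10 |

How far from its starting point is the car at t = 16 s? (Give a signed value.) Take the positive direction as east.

Net displacement equals the area under the velocity-time graph (areas below the axis count negative).
0–3 s: ½(-12 + -3)(3) = -22.5 m
3–5 s: ½(-3 + 7)(2) = 4 m
5–10 s: ½(7 + 9)(5) = 40 m
10–15 s: ½(9 + 10)(5) = 47.5 m
15–16 s: 10 × 1 = 10 m
Net displacement = 79 m

79 m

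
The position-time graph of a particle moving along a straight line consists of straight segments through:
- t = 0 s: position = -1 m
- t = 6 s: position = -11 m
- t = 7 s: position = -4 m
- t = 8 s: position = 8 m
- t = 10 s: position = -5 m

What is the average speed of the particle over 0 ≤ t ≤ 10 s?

Average speed = (total path length)/(elapsed time); on a piecewise-linear x-t graph the path length is Σ|Δx|.
0–6 s: |Δx| = |-11 − -1| = 10 m
6–7 s: |Δx| = |-4 − -11| = 7 m
7–8 s: |Δx| = |8 − -4| = 12 m
8–10 s: |Δx| = |-5 − 8| = 13 m
Total path = 42 m; average speed = 42/10 = 4.2 m/s.

4.2 m/s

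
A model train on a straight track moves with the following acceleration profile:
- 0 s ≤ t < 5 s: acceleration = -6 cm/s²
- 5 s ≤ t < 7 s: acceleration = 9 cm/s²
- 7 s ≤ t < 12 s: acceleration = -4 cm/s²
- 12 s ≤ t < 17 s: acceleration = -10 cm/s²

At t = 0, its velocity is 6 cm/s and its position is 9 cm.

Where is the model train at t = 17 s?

On each constant-a segment, Δv = aΔt and Δx = v₀Δt + ½aΔt²; chain segment to segment.
0–5 s: v starts 6 cm/s; Δx = 6·5 + ½·-6·5² = -45 cm; v ends -24 cm/s.
5–7 s: v starts -24 cm/s; Δx = -24·2 + ½·9·2² = -30 cm; v ends -6 cm/s.
7–12 s: v starts -6 cm/s; Δx = -6·5 + ½·-4·5² = -80 cm; v ends -26 cm/s.
12–17 s: v starts -26 cm/s; Δx = -26·5 + ½·-10·5² = -255 cm; v ends -76 cm/s.
x(17) = 9 + Σ Δx = -401 cm.

-401 cm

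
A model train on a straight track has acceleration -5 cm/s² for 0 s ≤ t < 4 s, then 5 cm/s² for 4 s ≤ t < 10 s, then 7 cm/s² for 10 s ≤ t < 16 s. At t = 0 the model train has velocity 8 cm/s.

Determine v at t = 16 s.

Δv equals the area under the a-t graph; then v = v₀ + Δv.
0–4 s: -5 × 4 = -20 cm/s
4–10 s: 5 × 6 = 30 cm/s
10–16 s: 7 × 6 = 42 cm/s
Δv = 52 cm/s, so v(16) = 8 + (52) = 60 cm/s.

60 cm/s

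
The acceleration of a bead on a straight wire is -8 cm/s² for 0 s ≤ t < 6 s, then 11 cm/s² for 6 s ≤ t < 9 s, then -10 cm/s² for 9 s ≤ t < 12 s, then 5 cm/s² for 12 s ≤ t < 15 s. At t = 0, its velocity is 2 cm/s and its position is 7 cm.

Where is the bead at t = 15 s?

-404 cm

On each constant-a segment, Δv = aΔt and Δx = v₀Δt + ½aΔt²; chain segment to segment.
0–6 s: v starts 2 cm/s; Δx = 2·6 + ½·-8·6² = -132 cm; v ends -46 cm/s.
6–9 s: v starts -46 cm/s; Δx = -46·3 + ½·11·3² = -88.5 cm; v ends -13 cm/s.
9–12 s: v starts -13 cm/s; Δx = -13·3 + ½·-10·3² = -84 cm; v ends -43 cm/s.
12–15 s: v starts -43 cm/s; Δx = -43·3 + ½·5·3² = -106.5 cm; v ends -28 cm/s.
x(15) = 7 + Σ Δx = -404 cm.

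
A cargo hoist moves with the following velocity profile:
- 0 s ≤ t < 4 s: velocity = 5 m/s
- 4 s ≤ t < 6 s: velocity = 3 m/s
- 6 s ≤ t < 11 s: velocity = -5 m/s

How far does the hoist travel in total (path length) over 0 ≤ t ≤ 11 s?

Total distance travelled is ∫|v| dt — sum the magnitudes of each area piece.
0–4 s: |5| × 4 = 20 m
4–6 s: |3| × 2 = 6 m
6–11 s: |-5| × 5 = 25 m
Total distance = 51 m

51 m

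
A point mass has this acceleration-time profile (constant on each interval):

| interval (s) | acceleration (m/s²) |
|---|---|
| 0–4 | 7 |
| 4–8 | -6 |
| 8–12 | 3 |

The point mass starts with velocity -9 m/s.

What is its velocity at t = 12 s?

Δv equals the area under the a-t graph; then v = v₀ + Δv.
0–4 s: 7 × 4 = 28 m/s
4–8 s: -6 × 4 = -24 m/s
8–12 s: 3 × 4 = 12 m/s
Δv = 16 m/s, so v(12) = -9 + (16) = 7 m/s.

7 m/s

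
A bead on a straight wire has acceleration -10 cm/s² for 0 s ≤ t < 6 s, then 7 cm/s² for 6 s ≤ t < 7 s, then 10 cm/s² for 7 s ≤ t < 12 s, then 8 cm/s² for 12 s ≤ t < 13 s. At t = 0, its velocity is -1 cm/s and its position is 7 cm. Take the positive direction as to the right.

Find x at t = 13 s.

On each constant-a segment, Δv = aΔt and Δx = v₀Δt + ½aΔt²; chain segment to segment.
0–6 s: v starts -1 cm/s; Δx = -1·6 + ½·-10·6² = -186 cm; v ends -61 cm/s.
6–7 s: v starts -61 cm/s; Δx = -61·1 + ½·7·1² = -57.5 cm; v ends -54 cm/s.
7–12 s: v starts -54 cm/s; Δx = -54·5 + ½·10·5² = -145 cm; v ends -4 cm/s.
12–13 s: v starts -4 cm/s; Δx = -4·1 + ½·8·1² = 0 cm; v ends 4 cm/s.
x(13) = 7 + Σ Δx = -381.5 cm.

-381.5 cm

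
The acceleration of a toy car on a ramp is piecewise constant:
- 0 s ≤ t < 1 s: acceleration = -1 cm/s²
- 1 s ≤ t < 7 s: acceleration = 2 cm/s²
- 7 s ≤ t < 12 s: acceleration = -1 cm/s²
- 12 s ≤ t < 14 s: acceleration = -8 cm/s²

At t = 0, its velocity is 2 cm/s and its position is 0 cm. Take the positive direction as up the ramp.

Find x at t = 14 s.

On each constant-a segment, Δv = aΔt and Δx = v₀Δt + ½aΔt²; chain segment to segment.
0–1 s: v starts 2 cm/s; Δx = 2·1 + ½·-1·1² = 1.5 cm; v ends 1 cm/s.
1–7 s: v starts 1 cm/s; Δx = 1·6 + ½·2·6² = 42 cm; v ends 13 cm/s.
7–12 s: v starts 13 cm/s; Δx = 13·5 + ½·-1·5² = 52.5 cm; v ends 8 cm/s.
12–14 s: v starts 8 cm/s; Δx = 8·2 + ½·-8·2² = 0 cm; v ends -8 cm/s.
x(14) = 0 + Σ Δx = 96 cm.

96 cm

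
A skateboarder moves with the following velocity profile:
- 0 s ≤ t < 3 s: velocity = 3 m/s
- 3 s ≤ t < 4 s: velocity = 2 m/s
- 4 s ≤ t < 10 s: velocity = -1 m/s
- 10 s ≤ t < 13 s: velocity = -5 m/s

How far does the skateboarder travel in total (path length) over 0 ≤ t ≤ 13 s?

Total distance travelled is ∫|v| dt — sum the magnitudes of each area piece.
0–3 s: |3| × 3 = 9 m
3–4 s: |2| × 1 = 2 m
4–10 s: |-1| × 6 = 6 m
10–13 s: |-5| × 3 = 15 m
Total distance = 32 m

32 m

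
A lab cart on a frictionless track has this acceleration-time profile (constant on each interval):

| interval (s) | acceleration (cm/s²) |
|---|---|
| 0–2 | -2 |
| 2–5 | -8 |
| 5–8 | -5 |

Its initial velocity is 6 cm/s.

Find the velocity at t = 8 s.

Δv equals the area under the a-t graph; then v = v₀ + Δv.
0–2 s: -2 × 2 = -4 cm/s
2–5 s: -8 × 3 = -24 cm/s
5–8 s: -5 × 3 = -15 cm/s
Δv = -43 cm/s, so v(8) = 6 + (-43) = -37 cm/s.

-37 cm/s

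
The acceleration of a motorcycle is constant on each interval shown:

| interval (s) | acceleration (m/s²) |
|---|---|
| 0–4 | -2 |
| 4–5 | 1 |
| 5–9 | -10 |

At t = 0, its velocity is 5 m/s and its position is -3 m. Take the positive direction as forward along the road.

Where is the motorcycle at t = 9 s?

On each constant-a segment, Δv = aΔt and Δx = v₀Δt + ½aΔt²; chain segment to segment.
0–4 s: v starts 5 m/s; Δx = 5·4 + ½·-2·4² = 4 m; v ends -3 m/s.
4–5 s: v starts -3 m/s; Δx = -3·1 + ½·1·1² = -2.5 m; v ends -2 m/s.
5–9 s: v starts -2 m/s; Δx = -2·4 + ½·-10·4² = -88 m; v ends -42 m/s.
x(9) = -3 + Σ Δx = -89.5 m.

-89.5 m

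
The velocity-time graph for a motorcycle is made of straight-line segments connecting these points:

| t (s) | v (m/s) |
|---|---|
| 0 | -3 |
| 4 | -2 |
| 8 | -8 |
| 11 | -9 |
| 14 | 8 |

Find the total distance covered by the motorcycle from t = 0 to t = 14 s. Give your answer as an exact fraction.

1161/17 m

Distance (not displacement) is the total path length: add the absolute areas under v-t.
0–4 s: |½(-3 + -2)(4)| = 10 m
4–8 s: |½(-2 + -8)(4)| = 20 m
8–11 s: |½(-8 + -9)(3)| = 25.5 m
11–14 s: v = 0 at t = 214/17 s; triangle areas 243/34 + 96/17 = 435/34 m
Total distance = 1161/17 m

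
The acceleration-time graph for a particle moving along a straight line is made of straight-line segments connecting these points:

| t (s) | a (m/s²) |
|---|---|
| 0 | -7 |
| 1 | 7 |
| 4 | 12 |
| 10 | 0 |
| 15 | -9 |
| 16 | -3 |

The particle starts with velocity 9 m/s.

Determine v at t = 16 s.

Δv equals the area under the a-t graph; then v = v₀ + Δv.
0–1 s: ½(-7 + 7)(1) = 0 m/s
1–4 s: ½(7 + 12)(3) = 28.5 m/s
4–10 s: ½(12 + 0)(6) = 36 m/s
10–15 s: ½(0 + -9)(5) = -22.5 m/s
15–16 s: ½(-9 + -3)(1) = -6 m/s
Δv = 36 m/s, so v(16) = 9 + (36) = 45 m/s.

45 m/s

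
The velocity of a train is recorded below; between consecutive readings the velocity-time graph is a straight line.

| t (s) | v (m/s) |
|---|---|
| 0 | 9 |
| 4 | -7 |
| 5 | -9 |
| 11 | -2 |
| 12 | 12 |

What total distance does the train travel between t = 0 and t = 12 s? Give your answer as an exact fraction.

Total distance travelled is ∫|v| dt — sum the magnitudes of each area piece.
0–4 s: v = 0 at t = 2.25 s; triangle areas 10.125 + 6.125 = 16.25 m
4–5 s: |½(-7 + -9)(1)| = 8 m
5–11 s: |½(-9 + -2)(6)| = 33 m
11–12 s: v = 0 at t = 78/7 s; triangle areas 1/7 + 36/7 = 37/7 m
Total distance = 1751/28 m

1751/28 m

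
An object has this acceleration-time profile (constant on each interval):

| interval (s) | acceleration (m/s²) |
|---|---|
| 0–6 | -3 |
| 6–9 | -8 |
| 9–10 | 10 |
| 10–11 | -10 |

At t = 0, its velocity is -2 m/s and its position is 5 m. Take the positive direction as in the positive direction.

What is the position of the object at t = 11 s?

On each constant-a segment, Δv = aΔt and Δx = v₀Δt + ½aΔt²; chain segment to segment.
0–6 s: v starts -2 m/s; Δx = -2·6 + ½·-3·6² = -66 m; v ends -20 m/s.
6–9 s: v starts -20 m/s; Δx = -20·3 + ½·-8·3² = -96 m; v ends -44 m/s.
9–10 s: v starts -44 m/s; Δx = -44·1 + ½·10·1² = -39 m; v ends -34 m/s.
10–11 s: v starts -34 m/s; Δx = -34·1 + ½·-10·1² = -39 m; v ends -44 m/s.
x(11) = 5 + Σ Δx = -235 m.

-235 m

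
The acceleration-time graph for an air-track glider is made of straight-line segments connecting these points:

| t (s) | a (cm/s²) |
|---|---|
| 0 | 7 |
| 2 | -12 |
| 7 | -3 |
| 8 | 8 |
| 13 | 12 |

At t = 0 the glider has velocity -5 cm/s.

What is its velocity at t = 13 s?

5 cm/s

Δv equals the area under the a-t graph; then v = v₀ + Δv.
0–2 s: ½(7 + -12)(2) = -5 cm/s
2–7 s: ½(-12 + -3)(5) = -37.5 cm/s
7–8 s: ½(-3 + 8)(1) = 2.5 cm/s
8–13 s: ½(8 + 12)(5) = 50 cm/s
Δv = 10 cm/s, so v(13) = -5 + (10) = 5 cm/s.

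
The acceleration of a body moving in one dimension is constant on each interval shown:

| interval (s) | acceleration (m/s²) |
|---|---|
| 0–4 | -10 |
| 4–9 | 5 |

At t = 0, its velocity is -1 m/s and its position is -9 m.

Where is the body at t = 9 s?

On each constant-a segment, Δv = aΔt and Δx = v₀Δt + ½aΔt²; chain segment to segment.
0–4 s: v starts -1 m/s; Δx = -1·4 + ½·-10·4² = -84 m; v ends -41 m/s.
4–9 s: v starts -41 m/s; Δx = -41·5 + ½·5·5² = -142.5 m; v ends -16 m/s.
x(9) = -9 + Σ Δx = -235.5 m.

-235.5 m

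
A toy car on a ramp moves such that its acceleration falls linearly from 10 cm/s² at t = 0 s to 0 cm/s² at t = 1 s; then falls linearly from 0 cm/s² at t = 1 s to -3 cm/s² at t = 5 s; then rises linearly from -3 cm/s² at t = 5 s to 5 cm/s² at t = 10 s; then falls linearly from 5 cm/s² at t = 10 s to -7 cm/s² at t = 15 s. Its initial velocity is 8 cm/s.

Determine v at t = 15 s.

Δv equals the area under the a-t graph; then v = v₀ + Δv.
0–1 s: ½(10 + 0)(1) = 5 cm/s
1–5 s: ½(0 + -3)(4) = -6 cm/s
5–10 s: ½(-3 + 5)(5) = 5 cm/s
10–15 s: ½(5 + -7)(5) = -5 cm/s
Δv = -1 cm/s, so v(15) = 8 + (-1) = 7 cm/s.

7 cm/s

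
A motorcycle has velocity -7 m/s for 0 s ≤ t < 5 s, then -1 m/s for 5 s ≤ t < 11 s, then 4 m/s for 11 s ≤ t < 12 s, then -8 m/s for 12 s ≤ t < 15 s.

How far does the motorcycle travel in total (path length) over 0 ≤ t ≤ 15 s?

Distance (not displacement) is the total path length: add the absolute areas under v-t.
0–5 s: |-7| × 5 = 35 m
5–11 s: |-1| × 6 = 6 m
11–12 s: |4| × 1 = 4 m
12–15 s: |-8| × 3 = 24 m
Total distance = 69 m

69 m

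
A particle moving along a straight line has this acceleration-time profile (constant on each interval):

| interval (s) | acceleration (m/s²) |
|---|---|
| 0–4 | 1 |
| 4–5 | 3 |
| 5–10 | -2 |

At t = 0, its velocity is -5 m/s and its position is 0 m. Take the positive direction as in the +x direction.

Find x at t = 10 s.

-26.5 m

On each constant-a segment, Δv = aΔt and Δx = v₀Δt + ½aΔt²; chain segment to segment.
0–4 s: v starts -5 m/s; Δx = -5·4 + ½·1·4² = -12 m; v ends -1 m/s.
4–5 s: v starts -1 m/s; Δx = -1·1 + ½·3·1² = 0.5 m; v ends 2 m/s.
5–10 s: v starts 2 m/s; Δx = 2·5 + ½·-2·5² = -15 m; v ends -8 m/s.
x(10) = 0 + Σ Δx = -26.5 m.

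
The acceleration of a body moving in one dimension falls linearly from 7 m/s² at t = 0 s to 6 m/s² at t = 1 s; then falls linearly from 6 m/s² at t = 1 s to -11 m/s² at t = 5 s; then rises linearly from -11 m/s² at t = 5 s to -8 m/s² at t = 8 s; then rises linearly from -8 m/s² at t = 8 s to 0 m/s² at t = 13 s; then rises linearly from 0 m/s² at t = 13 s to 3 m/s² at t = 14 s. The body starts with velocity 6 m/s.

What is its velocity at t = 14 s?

Δv equals the area under the a-t graph; then v = v₀ + Δv.
0–1 s: ½(7 + 6)(1) = 6.5 m/s
1–5 s: ½(6 + -11)(4) = -10 m/s
5–8 s: ½(-11 + -8)(3) = -28.5 m/s
8–13 s: ½(-8 + 0)(5) = -20 m/s
13–14 s: ½(0 + 3)(1) = 1.5 m/s
Δv = -50.5 m/s, so v(14) = 6 + (-50.5) = -44.5 m/s.

-44.5 m/s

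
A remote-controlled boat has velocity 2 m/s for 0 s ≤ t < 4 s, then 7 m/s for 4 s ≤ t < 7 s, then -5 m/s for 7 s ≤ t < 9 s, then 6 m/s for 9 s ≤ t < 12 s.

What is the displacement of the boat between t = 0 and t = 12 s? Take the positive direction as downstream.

Displacement is the signed area under the v-t curve.
0–4 s: 2 × 4 = 8 m
4–7 s: 7 × 3 = 21 m
7–9 s: -5 × 2 = -10 m
9–12 s: 6 × 3 = 18 m
Net displacement = 37 m

37 m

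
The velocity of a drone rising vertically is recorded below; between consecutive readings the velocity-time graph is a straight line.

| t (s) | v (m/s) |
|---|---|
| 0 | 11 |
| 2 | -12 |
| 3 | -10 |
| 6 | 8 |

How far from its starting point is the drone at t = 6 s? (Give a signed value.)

Displacement is the signed area under the v-t curve.
0–2 s: ½(11 + -12)(2) = -1 m
2–3 s: ½(-12 + -10)(1) = -11 m
3–6 s: ½(-10 + 8)(3) = -3 m
Net displacement = -15 m

-15 m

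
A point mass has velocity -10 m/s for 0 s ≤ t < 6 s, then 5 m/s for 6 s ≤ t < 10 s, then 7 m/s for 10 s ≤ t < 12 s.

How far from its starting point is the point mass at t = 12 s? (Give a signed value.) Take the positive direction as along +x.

Net displacement equals the area under the velocity-time graph (areas below the axis count negative).
0–6 s: -10 × 6 = -60 m
6–10 s: 5 × 4 = 20 m
10–12 s: 7 × 2 = 14 m
Net displacement = -26 m

-26 m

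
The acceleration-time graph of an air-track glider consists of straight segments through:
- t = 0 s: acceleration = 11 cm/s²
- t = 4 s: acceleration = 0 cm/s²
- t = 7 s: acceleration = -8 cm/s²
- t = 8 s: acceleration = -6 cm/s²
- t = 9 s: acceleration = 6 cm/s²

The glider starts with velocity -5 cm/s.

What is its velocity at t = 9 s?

Δv equals the area under the a-t graph; then v = v₀ + Δv.
0–4 s: ½(11 + 0)(4) = 22 cm/s
4–7 s: ½(0 + -8)(3) = -12 cm/s
7–8 s: ½(-8 + -6)(1) = -7 cm/s
8–9 s: ½(-6 + 6)(1) = 0 cm/s
Δv = 3 cm/s, so v(9) = -5 + (3) = -2 cm/s.

-2 cm/s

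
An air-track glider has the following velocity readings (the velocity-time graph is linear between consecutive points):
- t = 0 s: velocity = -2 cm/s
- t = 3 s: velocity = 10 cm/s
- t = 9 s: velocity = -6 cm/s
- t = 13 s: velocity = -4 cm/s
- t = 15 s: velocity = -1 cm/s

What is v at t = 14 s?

-2.5 cm/s

On 13–15 s the graph is linear from -4 to -1 cm/s: v(14) = -4 + (-1 − -4)·(14 − 13)/(15 − 13) = -2.5 cm/s.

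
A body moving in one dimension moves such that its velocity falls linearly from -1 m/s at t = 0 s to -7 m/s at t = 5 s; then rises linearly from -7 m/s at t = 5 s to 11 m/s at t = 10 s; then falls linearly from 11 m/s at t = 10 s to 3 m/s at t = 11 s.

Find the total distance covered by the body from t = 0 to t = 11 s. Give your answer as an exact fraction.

Distance (not displacement) is the total path length: add the absolute areas under v-t.
0–5 s: |½(-1 + -7)(5)| = 20 m
5–10 s: v = 0 at t = 125/18 s; triangle areas 245/36 + 605/36 = 425/18 m
10–11 s: |½(11 + 3)(1)| = 7 m
Total distance = 911/18 m

911/18 m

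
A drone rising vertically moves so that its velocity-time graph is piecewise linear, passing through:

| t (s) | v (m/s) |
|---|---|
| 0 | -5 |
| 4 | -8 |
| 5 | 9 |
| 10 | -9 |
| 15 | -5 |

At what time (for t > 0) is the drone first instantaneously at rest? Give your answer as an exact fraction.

t = 76/17 s

v changes sign on 4–5 s (from -8 to 9); the graph is linear there, so v = 0 at t = 4 + (8)·(5 − 4)/(9 − -8) = 76/17 s.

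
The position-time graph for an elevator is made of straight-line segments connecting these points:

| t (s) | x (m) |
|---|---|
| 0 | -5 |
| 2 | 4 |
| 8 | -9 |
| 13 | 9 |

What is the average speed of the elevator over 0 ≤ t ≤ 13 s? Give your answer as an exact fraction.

40/13 m/s

Average speed = (total path length)/(elapsed time); on a piecewise-linear x-t graph the path length is Σ|Δx|.
0–2 s: |Δx| = |4 − -5| = 9 m
2–8 s: |Δx| = |-9 − 4| = 13 m
8–13 s: |Δx| = |9 − -9| = 18 m
Total path = 40 m; average speed = 40/13 = 40/13 m/s.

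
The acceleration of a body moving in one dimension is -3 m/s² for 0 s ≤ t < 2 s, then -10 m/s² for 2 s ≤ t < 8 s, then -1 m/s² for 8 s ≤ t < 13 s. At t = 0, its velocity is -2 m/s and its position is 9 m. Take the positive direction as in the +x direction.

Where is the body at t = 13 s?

-581.5 m

On each constant-a segment, Δv = aΔt and Δx = v₀Δt + ½aΔt²; chain segment to segment.
0–2 s: v starts -2 m/s; Δx = -2·2 + ½·-3·2² = -10 m; v ends -8 m/s.
2–8 s: v starts -8 m/s; Δx = -8·6 + ½·-10·6² = -228 m; v ends -68 m/s.
8–13 s: v starts -68 m/s; Δx = -68·5 + ½·-1·5² = -352.5 m; v ends -73 m/s.
x(13) = 9 + Σ Δx = -581.5 m.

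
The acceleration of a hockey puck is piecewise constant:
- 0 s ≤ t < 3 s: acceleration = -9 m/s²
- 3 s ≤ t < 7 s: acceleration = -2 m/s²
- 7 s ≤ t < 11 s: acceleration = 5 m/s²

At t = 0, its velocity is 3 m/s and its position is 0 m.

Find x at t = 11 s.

-231.5 m

On each constant-a segment, Δv = aΔt and Δx = v₀Δt + ½aΔt²; chain segment to segment.
0–3 s: v starts 3 m/s; Δx = 3·3 + ½·-9·3² = -31.5 m; v ends -24 m/s.
3–7 s: v starts -24 m/s; Δx = -24·4 + ½·-2·4² = -112 m; v ends -32 m/s.
7–11 s: v starts -32 m/s; Δx = -32·4 + ½·5·4² = -88 m; v ends -12 m/s.
x(11) = 0 + Σ Δx = -231.5 m.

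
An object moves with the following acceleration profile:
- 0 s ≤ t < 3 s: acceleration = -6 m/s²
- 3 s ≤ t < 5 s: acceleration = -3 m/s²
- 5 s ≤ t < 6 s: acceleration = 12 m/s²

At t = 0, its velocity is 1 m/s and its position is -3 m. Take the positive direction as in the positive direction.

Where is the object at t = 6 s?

On each constant-a segment, Δv = aΔt and Δx = v₀Δt + ½aΔt²; chain segment to segment.
0–3 s: v starts 1 m/s; Δx = 1·3 + ½·-6·3² = -24 m; v ends -17 m/s.
3–5 s: v starts -17 m/s; Δx = -17·2 + ½·-3·2² = -40 m; v ends -23 m/s.
5–6 s: v starts -23 m/s; Δx = -23·1 + ½·12·1² = -17 m; v ends -11 m/s.
x(6) = -3 + Σ Δx = -84 m.

-84 m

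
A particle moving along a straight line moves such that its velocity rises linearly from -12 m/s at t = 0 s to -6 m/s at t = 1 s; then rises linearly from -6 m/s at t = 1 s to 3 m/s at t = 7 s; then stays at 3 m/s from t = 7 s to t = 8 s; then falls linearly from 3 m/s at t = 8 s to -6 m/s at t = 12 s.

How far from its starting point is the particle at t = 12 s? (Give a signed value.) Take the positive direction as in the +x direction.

-21 m

Displacement is the signed area under the v-t curve.
0–1 s: ½(-12 + -6)(1) = -9 m
1–7 s: ½(-6 + 3)(6) = -9 m
7–8 s: 3 × 1 = 3 m
8–12 s: ½(3 + -6)(4) = -6 m
Net displacement = -21 m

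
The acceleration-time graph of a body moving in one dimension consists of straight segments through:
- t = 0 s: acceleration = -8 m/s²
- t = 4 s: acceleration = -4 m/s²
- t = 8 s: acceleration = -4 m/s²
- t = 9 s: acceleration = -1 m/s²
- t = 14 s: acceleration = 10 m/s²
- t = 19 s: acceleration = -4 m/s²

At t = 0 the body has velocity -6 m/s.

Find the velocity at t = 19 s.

-11 m/s

Δv equals the area under the a-t graph; then v = v₀ + Δv.
0–4 s: ½(-8 + -4)(4) = -24 m/s
4–8 s: -4 × 4 = -16 m/s
8–9 s: ½(-4 + -1)(1) = -2.5 m/s
9–14 s: ½(-1 + 10)(5) = 22.5 m/s
14–19 s: ½(10 + -4)(5) = 15 m/s
Δv = -5 m/s, so v(19) = -6 + (-5) = -11 m/s.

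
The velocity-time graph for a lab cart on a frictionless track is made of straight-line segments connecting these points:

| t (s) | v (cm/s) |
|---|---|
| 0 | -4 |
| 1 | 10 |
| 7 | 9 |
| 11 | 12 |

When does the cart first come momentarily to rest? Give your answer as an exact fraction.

t = 2/7 s

v changes sign on 0–1 s (from -4 to 10); the graph is linear there, so v = 0 at t = 0 + (4)·(1 − 0)/(10 − -4) = 2/7 s.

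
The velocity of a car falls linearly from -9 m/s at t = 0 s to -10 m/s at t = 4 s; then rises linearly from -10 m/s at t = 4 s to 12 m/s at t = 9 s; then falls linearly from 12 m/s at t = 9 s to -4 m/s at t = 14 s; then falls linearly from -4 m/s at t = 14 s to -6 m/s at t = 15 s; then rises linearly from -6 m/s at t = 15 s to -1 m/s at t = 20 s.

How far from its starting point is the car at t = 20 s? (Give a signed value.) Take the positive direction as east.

Displacement is the signed area under the v-t curve.
0–4 s: ½(-9 + -10)(4) = -38 m
4–9 s: ½(-10 + 12)(5) = 5 m
9–14 s: ½(12 + -4)(5) = 20 m
14–15 s: ½(-4 + -6)(1) = -5 m
15–20 s: ½(-6 + -1)(5) = -17.5 m
Net displacement = -35.5 m

-35.5 m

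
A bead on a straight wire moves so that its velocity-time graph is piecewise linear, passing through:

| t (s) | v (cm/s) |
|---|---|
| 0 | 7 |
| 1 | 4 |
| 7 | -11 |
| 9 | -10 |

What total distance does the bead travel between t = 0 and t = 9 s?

Distance (not displacement) is the total path length: add the absolute areas under v-t.
0–1 s: |½(7 + 4)(1)| = 5.5 cm
1–7 s: v = 0 at t = 2.6 s; triangle areas 3.2 + 24.2 = 27.4 cm
7–9 s: |½(-11 + -10)(2)| = 21 cm
Total distance = 53.9 cm

53.9 cm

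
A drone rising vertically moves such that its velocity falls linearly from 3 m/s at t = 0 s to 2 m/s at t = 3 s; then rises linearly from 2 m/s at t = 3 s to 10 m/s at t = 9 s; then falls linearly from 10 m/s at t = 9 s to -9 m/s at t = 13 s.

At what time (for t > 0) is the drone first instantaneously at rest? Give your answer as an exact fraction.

t = 211/19 s

v changes sign on 9–13 s (from 10 to -9); the graph is linear there, so v = 0 at t = 9 + (-10)·(13 − 9)/(-9 − 10) = 211/19 s.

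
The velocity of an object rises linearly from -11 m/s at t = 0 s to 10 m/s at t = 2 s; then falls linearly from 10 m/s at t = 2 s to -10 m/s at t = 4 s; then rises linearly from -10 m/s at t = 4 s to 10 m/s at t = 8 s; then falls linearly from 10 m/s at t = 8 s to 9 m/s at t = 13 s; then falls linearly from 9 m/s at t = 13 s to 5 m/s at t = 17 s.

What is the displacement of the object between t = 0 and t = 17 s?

Net displacement equals the area under the velocity-time graph (areas below the axis count negative).
0–2 s: ½(-11 + 10)(2) = -1 m
2–4 s: ½(10 + -10)(2) = 0 m
4–8 s: ½(-10 + 10)(4) = 0 m
8–13 s: ½(10 + 9)(5) = 47.5 m
13–17 s: ½(9 + 5)(4) = 28 m
Net displacement = 74.5 m

74.5 m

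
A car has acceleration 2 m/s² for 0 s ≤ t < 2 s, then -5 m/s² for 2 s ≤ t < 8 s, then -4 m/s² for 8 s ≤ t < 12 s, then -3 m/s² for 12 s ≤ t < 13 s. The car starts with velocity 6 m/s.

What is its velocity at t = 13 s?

-39 m/s

Δv equals the area under the a-t graph; then v = v₀ + Δv.
0–2 s: 2 × 2 = 4 m/s
2–8 s: -5 × 6 = -30 m/s
8–12 s: -4 × 4 = -16 m/s
12–13 s: -3 × 1 = -3 m/s
Δv = -45 m/s, so v(13) = 6 + (-45) = -39 m/s.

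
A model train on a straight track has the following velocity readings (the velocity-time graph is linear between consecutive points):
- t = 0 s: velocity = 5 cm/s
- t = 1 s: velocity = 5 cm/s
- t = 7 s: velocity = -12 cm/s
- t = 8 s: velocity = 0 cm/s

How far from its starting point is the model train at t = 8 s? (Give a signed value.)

Net displacement equals the area under the velocity-time graph (areas below the axis count negative).
0–1 s: 5 × 1 = 5 cm
1–7 s: ½(5 + -12)(6) = -21 cm
7–8 s: ½(-12 + 0)(1) = -6 cm
Net displacement = -22 cm

-22 cm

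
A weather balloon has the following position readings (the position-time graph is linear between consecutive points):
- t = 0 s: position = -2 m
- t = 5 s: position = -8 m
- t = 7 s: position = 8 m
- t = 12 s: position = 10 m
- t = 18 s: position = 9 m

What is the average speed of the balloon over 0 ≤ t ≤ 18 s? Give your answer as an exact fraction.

25/18 m/s

Average speed = (total path length)/(elapsed time); on a piecewise-linear x-t graph the path length is Σ|Δx|.
0–5 s: |Δx| = |-8 − -2| = 6 m
5–7 s: |Δx| = |8 − -8| = 16 m
7–12 s: |Δx| = |10 − 8| = 2 m
12–18 s: |Δx| = |9 − 10| = 1 m
Total path = 25 m; average speed = 25/18 = 25/18 m/s.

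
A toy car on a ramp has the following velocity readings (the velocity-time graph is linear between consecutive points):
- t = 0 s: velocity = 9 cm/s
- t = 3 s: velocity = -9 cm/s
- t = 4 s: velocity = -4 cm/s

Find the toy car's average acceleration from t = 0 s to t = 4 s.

Average acceleration = Δv/Δt = (-4 − 9)/(4 − 0) = -3.25 cm/s².

-3.25 cm/s²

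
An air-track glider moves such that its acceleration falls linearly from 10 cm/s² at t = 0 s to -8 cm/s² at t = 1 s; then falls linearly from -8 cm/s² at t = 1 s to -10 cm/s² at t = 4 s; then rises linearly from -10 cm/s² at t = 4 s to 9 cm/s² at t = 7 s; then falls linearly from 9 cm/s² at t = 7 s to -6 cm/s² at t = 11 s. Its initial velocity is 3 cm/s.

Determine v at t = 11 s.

Δv equals the area under the a-t graph; then v = v₀ + Δv.
0–1 s: ½(10 + -8)(1) = 1 cm/s
1–4 s: ½(-8 + -10)(3) = -27 cm/s
4–7 s: ½(-10 + 9)(3) = -1.5 cm/s
7–11 s: ½(9 + -6)(4) = 6 cm/s
Δv = -21.5 cm/s, so v(11) = 3 + (-21.5) = -18.5 cm/s.

-18.5 cm/s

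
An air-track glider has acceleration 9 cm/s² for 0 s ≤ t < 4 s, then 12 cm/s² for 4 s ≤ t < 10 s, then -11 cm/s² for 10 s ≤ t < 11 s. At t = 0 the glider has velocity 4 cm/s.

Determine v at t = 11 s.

Δv equals the area under the a-t graph; then v = v₀ + Δv.
0–4 s: 9 × 4 = 36 cm/s
4–10 s: 12 × 6 = 72 cm/s
10–11 s: -11 × 1 = -11 cm/s
Δv = 97 cm/s, so v(11) = 4 + (97) = 101 cm/s.

101 cm/s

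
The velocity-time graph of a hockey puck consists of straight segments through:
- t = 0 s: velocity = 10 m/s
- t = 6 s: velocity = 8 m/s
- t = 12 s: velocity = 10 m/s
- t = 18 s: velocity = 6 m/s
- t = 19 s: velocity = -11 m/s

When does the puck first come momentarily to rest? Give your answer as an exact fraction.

v changes sign on 18–19 s (from 6 to -11); the graph is linear there, so v = 0 at t = 18 + (-6)·(19 − 18)/(-11 − 6) = 312/17 s.

t = 312/17 s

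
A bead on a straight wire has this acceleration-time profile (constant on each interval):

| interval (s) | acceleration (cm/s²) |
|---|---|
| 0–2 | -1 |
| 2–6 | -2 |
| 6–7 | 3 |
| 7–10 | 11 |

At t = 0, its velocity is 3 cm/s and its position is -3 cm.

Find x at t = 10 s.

21 cm

On each constant-a segment, Δv = aΔt and Δx = v₀Δt + ½aΔt²; chain segment to segment.
0–2 s: v starts 3 cm/s; Δx = 3·2 + ½·-1·2² = 4 cm; v ends 1 cm/s.
2–6 s: v starts 1 cm/s; Δx = 1·4 + ½·-2·4² = -12 cm; v ends -7 cm/s.
6–7 s: v starts -7 cm/s; Δx = -7·1 + ½·3·1² = -5.5 cm; v ends -4 cm/s.
7–10 s: v starts -4 cm/s; Δx = -4·3 + ½·11·3² = 37.5 cm; v ends 29 cm/s.
x(10) = -3 + Σ Δx = 21 cm.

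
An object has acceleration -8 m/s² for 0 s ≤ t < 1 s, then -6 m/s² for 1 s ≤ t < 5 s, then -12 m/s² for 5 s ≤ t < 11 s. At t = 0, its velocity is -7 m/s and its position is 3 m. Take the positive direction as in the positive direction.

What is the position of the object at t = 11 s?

-566 m

On each constant-a segment, Δv = aΔt and Δx = v₀Δt + ½aΔt²; chain segment to segment.
0–1 s: v starts -7 m/s; Δx = -7·1 + ½·-8·1² = -11 m; v ends -15 m/s.
1–5 s: v starts -15 m/s; Δx = -15·4 + ½·-6·4² = -108 m; v ends -39 m/s.
5–11 s: v starts -39 m/s; Δx = -39·6 + ½·-12·6² = -450 m; v ends -111 m/s.
x(11) = 3 + Σ Δx = -566 m.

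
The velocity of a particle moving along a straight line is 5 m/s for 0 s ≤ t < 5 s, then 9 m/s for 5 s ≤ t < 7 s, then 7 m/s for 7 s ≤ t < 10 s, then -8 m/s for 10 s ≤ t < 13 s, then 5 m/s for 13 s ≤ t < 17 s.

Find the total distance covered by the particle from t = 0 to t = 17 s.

108 m

Distance (not displacement) is the total path length: add the absolute areas under v-t.
0–5 s: |5| × 5 = 25 m
5–7 s: |9| × 2 = 18 m
7–10 s: |7| × 3 = 21 m
10–13 s: |-8| × 3 = 24 m
13–17 s: |5| × 4 = 20 m
Total distance = 108 m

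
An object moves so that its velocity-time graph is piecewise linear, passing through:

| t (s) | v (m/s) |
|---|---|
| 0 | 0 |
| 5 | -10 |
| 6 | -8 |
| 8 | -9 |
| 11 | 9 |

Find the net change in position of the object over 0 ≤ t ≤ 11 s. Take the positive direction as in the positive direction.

-51 m

Displacement is the signed area under the v-t curve.
0–5 s: ½(0 + -10)(5) = -25 m
5–6 s: ½(-10 + -8)(1) = -9 m
6–8 s: ½(-8 + -9)(2) = -17 m
8–11 s: ½(-9 + 9)(3) = 0 m
Net displacement = -51 m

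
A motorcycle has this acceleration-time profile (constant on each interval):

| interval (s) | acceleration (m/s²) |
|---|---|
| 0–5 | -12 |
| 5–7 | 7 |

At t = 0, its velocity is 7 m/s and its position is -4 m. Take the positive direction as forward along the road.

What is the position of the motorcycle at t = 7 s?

-211 m

On each constant-a segment, Δv = aΔt and Δx = v₀Δt + ½aΔt²; chain segment to segment.
0–5 s: v starts 7 m/s; Δx = 7·5 + ½·-12·5² = -115 m; v ends -53 m/s.
5–7 s: v starts -53 m/s; Δx = -53·2 + ½·7·2² = -92 m; v ends -39 m/s.
x(7) = -4 + Σ Δx = -211 m.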